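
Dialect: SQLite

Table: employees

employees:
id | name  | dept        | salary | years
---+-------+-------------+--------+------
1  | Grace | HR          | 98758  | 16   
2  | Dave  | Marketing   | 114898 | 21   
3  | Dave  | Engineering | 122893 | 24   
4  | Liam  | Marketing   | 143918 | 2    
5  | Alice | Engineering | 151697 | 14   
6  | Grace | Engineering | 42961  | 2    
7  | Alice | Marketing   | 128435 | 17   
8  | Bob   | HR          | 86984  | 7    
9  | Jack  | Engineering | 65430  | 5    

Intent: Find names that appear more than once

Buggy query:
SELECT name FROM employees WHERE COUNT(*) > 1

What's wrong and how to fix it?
Bug: COUNT(*) is an aggregate and cannot be used in WHERE

Fix: Group first, then use HAVING for the count condition

Corrected query:
SELECT name FROM employees GROUP BY name HAVING COUNT(*) > 1

Result:
name 
-----
Alice
Dave 
Grace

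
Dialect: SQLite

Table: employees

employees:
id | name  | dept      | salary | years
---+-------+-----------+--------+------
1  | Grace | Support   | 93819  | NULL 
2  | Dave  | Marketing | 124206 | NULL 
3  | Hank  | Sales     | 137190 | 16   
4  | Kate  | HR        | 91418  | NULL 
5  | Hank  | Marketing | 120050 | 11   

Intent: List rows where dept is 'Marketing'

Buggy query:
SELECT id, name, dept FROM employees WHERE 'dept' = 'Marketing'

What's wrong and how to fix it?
Bug: Single quotes denote string literals in SQL; the column name is being compared as a constant string

Fix: Remove the quotes around the column name (or use double quotes for an identifier)

Corrected query:
SELECT id, name, dept FROM employees WHERE dept = 'Marketing'

Result:
id | name | dept     
---+------+----------
2  | Dave | Marketing
5  | Hank | Marketing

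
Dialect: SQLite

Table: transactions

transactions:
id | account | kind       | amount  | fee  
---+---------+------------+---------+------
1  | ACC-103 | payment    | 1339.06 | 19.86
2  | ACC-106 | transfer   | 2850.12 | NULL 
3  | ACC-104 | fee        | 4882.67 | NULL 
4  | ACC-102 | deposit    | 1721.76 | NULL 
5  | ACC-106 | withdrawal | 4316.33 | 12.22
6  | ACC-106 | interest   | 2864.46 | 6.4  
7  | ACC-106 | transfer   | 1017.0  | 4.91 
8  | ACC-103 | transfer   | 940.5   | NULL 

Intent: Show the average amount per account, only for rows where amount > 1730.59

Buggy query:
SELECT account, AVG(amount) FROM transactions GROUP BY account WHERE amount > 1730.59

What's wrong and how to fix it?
Bug: Row-level WHERE must come before GROUP BY in the clause order

Fix: Place WHERE between FROM and GROUP BY

Corrected query:
SELECT account, AVG(amount) FROM transactions WHERE amount > 1730.59 GROUP BY account

Result:
account | AVG(amount)
--------+------------
ACC-104 | 4882.67    
ACC-106 | 3343.636667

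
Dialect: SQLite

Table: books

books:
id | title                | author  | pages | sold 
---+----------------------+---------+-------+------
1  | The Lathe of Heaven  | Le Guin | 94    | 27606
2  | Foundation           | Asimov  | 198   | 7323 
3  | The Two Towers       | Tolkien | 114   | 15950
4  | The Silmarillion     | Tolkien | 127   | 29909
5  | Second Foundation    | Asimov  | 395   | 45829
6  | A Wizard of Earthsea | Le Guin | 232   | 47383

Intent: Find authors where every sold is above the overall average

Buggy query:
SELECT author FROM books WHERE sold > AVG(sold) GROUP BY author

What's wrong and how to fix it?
Bug: AVG() is an aggregate; it can't sit directly in WHERE

Fix: Use a subquery for AVG and a HAVING MIN(...) filter so the condition holds for every row in the group

Corrected query:
SELECT author FROM books GROUP BY author HAVING MIN(sold) > (SELECT AVG(sold) FROM books)

Result:
(no rows)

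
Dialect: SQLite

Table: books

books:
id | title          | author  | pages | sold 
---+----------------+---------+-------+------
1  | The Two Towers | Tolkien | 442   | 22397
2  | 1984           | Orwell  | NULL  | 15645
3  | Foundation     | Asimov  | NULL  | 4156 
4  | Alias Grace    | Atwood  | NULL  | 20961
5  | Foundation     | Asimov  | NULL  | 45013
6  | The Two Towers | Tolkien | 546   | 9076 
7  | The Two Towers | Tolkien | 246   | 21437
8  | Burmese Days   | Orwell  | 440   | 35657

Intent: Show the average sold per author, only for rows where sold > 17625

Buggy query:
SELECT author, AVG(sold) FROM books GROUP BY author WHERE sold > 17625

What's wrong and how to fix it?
Bug: WHERE cannot follow GROUP BY

Fix: Move the WHERE clause before GROUP BY

Corrected query:
SELECT author, AVG(sold) FROM books WHERE sold > 17625 GROUP BY author

Result:
author  | AVG(sold)
--------+----------
Asimov  | 45013    
Atwood  | 20961    
Orwell  | 35657    
Tolkien | 21917    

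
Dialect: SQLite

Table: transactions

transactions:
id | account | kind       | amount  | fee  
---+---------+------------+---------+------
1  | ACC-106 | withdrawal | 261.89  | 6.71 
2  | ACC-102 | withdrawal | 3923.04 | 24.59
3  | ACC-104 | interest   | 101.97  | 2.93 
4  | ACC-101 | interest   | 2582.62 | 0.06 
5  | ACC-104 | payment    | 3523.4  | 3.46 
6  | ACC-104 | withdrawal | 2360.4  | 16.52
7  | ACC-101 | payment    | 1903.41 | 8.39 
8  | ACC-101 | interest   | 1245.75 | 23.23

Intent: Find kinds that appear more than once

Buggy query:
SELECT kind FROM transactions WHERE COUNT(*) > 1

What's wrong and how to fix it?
Bug: WHERE can't reference COUNT(*); aggregates are computed after WHERE

Fix: Group first, then use HAVING for the count condition

Corrected query:
SELECT kind FROM transactions GROUP BY kind HAVING COUNT(*) > 1

Result:
kind      
----------
interest  
payment   
withdrawal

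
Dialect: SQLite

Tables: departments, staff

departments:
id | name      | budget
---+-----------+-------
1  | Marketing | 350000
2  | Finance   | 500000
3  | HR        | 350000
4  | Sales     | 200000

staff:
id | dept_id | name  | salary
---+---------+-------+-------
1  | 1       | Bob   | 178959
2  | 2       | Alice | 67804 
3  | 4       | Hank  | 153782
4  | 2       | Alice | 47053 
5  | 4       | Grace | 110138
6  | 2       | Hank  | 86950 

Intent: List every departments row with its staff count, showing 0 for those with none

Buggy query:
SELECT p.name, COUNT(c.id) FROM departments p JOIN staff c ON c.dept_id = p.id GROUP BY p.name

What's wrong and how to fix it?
Bug: INNER JOIN drops departments rows that have no matching staff rows

Fix: Switch to LEFT JOIN to retain unmatched parent rows

Corrected query:
SELECT p.name, COUNT(c.id) FROM departments p LEFT JOIN staff c ON c.dept_id = p.id GROUP BY p.name

Result:
name      | COUNT(c.id)
----------+------------
Finance   | 3          
HR        | 0          
Marketing | 1          
Sales     | 2          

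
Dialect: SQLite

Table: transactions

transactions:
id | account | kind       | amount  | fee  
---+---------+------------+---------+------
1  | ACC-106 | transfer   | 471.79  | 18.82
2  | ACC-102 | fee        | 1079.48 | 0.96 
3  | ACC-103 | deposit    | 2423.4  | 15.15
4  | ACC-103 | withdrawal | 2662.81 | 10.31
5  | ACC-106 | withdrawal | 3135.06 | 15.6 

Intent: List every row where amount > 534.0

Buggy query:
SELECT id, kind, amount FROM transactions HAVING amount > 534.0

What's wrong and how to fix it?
Bug: HAVING filters the output of aggregation, but this query has no GROUP BY and no aggregate functions, so SQLite rejects it (HAVING clause on a non-aggregate query); the condition here is per row

Fix: Replace HAVING with WHERE since the condition applies to individual rows

Corrected query:
SELECT id, kind, amount FROM transactions WHERE amount > 534.0

Result:
id | kind       | amount 
---+------------+--------
2  | fee        | 1079.48
3  | deposit    | 2423.4 
4  | withdrawal | 2662.81
5  | withdrawal | 3135.06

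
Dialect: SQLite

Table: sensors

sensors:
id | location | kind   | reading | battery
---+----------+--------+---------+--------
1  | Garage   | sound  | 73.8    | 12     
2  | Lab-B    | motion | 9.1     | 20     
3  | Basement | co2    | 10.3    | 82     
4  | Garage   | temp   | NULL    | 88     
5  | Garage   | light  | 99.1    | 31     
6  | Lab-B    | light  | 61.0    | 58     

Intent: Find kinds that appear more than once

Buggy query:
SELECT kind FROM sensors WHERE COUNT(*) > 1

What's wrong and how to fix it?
Bug: COUNT(*) is an aggregate and cannot be used in WHERE

Fix: Group first, then use HAVING for the count condition

Corrected query:
SELECT kind FROM sensors GROUP BY kind HAVING COUNT(*) > 1

Result:
kind 
-----
light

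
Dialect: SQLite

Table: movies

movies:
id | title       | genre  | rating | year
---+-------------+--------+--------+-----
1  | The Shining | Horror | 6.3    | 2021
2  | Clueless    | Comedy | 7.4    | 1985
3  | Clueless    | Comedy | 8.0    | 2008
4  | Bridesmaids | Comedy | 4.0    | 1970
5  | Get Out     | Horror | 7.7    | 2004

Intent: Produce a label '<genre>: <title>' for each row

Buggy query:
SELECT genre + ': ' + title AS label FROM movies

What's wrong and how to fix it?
Bug: SQLite uses || for string concatenation; + coerces text to numbers (yielding 0)

Fix: Use the || operator for string concatenation

Corrected query:
SELECT genre || ': ' || title AS label FROM movies

Result:
label              
-------------------
Horror: The Shining
Comedy: Clueless   
Comedy: Clueless   
Comedy: Bridesmaids
Horror: Get Out    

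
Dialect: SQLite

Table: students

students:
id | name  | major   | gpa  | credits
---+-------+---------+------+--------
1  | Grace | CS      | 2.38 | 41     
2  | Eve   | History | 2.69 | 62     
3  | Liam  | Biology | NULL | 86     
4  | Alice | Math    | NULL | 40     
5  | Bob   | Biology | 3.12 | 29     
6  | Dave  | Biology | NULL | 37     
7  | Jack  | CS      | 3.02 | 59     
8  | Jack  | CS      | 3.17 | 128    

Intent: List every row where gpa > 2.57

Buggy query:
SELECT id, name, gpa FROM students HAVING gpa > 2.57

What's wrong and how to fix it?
Bug: This is a non-aggregate query (no GROUP BY, no aggregates), so in SQLite the HAVING clause is invalid here; a row-level condition belongs in WHERE

Fix: Replace HAVING with WHERE since the condition applies to individual rows

Corrected query:
SELECT id, name, gpa FROM students WHERE gpa > 2.57

Result:
id | name | gpa 
---+------+-----
2  | Eve  | 2.69
5  | Bob  | 3.12
7  | Jack | 3.02
8  | Jack | 3.17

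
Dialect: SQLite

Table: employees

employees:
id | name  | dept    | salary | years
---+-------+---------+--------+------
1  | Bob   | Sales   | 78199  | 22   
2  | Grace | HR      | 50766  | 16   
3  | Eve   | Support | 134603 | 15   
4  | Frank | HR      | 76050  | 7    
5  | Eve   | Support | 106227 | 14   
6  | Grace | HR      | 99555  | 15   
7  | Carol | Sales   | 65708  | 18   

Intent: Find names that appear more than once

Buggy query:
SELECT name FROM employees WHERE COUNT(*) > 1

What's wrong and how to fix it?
Bug: COUNT(*) is an aggregate and cannot be used in WHERE

Fix: GROUP BY name, then filter groups with HAVING COUNT(*) > 1

Corrected query:
SELECT name FROM employees GROUP BY name HAVING COUNT(*) > 1

Result:
name 
-----
Eve  
Grace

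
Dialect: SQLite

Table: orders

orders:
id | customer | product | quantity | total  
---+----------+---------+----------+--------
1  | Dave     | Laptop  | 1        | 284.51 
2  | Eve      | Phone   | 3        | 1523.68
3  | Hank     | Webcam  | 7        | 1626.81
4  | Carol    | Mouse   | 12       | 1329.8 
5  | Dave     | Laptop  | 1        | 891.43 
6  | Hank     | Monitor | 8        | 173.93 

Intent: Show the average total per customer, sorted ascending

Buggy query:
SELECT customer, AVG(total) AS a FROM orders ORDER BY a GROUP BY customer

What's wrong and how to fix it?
Bug: ORDER BY appears before GROUP BY; SQL clause order requires GROUP BY first

Fix: Move ORDER BY to the end, after GROUP BY

Corrected query:
SELECT customer, AVG(total) AS a FROM orders GROUP BY customer ORDER BY a

Result:
customer | a      
---------+--------
Dave     | 587.97 
Hank     | 900.37 
Carol    | 1329.8 
Eve      | 1523.68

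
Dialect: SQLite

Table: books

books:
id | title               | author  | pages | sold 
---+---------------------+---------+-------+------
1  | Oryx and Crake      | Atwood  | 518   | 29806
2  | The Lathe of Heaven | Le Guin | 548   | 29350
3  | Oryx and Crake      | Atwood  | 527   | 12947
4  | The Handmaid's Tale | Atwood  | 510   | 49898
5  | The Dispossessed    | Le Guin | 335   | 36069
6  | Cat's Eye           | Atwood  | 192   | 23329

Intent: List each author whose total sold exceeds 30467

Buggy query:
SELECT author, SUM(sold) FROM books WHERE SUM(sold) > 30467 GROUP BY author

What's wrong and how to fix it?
Bug: WHERE runs before GROUP BY, so aggregates aren't available there

Fix: Move the aggregate condition to a HAVING clause

Corrected query:
SELECT author, SUM(sold) FROM books GROUP BY author HAVING SUM(sold) > 30467

Result:
author  | SUM(sold)
--------+----------
Atwood  | 115980   
Le Guin | 65419    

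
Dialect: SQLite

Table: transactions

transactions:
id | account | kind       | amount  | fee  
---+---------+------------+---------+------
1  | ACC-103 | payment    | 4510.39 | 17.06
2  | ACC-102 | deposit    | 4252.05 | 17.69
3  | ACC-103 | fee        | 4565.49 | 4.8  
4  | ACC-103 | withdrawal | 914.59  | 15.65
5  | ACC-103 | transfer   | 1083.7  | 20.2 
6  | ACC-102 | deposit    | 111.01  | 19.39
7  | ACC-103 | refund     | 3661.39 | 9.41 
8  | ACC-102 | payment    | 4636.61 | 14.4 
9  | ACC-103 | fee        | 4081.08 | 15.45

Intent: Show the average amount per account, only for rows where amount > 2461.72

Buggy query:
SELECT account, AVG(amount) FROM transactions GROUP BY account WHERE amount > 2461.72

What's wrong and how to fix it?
Bug: WHERE cannot follow GROUP BY

Fix: Place WHERE between FROM and GROUP BY

Corrected query:
SELECT account, AVG(amount) FROM transactions WHERE amount > 2461.72 GROUP BY account

Result:
account | AVG(amount)
--------+------------
ACC-102 | 4444.33    
ACC-103 | 4204.5875  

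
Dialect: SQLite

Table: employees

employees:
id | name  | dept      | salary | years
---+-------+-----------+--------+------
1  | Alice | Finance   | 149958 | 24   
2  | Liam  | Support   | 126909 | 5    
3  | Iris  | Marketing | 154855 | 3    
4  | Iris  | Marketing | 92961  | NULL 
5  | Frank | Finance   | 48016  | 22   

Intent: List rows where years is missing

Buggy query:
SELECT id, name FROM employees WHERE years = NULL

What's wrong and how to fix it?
Bug: '= NULL' is always unknown in SQL three-valued logic, so no rows match

Fix: Use IS NULL to test for NULL

Corrected query:
SELECT id, name FROM employees WHERE years IS NULL

Result:
id | name
---+-----
4  | Iris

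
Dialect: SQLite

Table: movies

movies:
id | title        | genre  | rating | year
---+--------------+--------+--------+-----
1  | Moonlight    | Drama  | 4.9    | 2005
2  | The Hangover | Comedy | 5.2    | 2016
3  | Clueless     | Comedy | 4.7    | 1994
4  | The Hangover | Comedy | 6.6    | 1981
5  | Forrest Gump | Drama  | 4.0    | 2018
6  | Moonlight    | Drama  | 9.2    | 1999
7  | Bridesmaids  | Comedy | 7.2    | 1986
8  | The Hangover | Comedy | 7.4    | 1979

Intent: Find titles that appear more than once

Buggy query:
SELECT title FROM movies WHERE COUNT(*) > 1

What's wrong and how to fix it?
Bug: COUNT(*) is an aggregate and cannot be used in WHERE

Fix: Group first, then use HAVING for the count condition

Corrected query:
SELECT title FROM movies GROUP BY title HAVING COUNT(*) > 1

Result:
title       
------------
Moonlight   
The Hangover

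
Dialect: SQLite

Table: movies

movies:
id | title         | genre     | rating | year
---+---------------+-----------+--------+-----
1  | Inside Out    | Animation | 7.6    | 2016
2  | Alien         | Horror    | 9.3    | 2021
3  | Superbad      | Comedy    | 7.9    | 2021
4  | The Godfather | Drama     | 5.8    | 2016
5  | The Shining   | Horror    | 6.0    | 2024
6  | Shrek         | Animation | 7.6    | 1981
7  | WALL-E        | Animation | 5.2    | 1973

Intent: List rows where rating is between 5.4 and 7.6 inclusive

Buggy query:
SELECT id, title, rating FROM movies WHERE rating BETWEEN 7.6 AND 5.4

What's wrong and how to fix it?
Bug: The bounds are reversed; BETWEEN a AND b requires a <= b to match anything

Fix: Write BETWEEN 5.4 AND 7.6

Corrected query:
SELECT id, title, rating FROM movies WHERE rating BETWEEN 5.4 AND 7.6

Result:
id | title         | rating
---+---------------+-------
1  | Inside Out    | 7.6   
4  | The Godfather | 5.8   
5  | The Shining   | 6     
6  | Shrek         | 7.6   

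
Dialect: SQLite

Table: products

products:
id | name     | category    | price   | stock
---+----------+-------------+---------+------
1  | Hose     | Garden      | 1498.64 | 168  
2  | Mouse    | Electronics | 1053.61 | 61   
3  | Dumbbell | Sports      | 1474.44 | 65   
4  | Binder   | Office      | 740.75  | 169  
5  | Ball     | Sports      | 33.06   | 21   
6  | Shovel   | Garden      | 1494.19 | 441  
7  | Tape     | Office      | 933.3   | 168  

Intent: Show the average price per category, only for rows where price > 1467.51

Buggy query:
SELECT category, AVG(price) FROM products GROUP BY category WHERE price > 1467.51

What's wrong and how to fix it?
Bug: Row-level WHERE must come before GROUP BY in the clause order

Fix: Place WHERE between FROM and GROUP BY

Corrected query:
SELECT category, AVG(price) FROM products WHERE price > 1467.51 GROUP BY category

Result:
category | AVG(price)
---------+-----------
Garden   | 1496.415  
Sports   | 1474.44   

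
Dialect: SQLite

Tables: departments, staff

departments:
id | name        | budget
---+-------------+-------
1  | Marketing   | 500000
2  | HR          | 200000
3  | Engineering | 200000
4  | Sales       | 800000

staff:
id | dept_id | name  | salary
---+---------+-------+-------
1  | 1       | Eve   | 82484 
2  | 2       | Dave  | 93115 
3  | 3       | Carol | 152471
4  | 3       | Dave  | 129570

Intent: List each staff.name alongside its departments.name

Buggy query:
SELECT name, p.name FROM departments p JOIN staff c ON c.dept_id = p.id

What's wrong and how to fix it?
Bug: 'name' exists in both joined tables, so the database can't tell which one is meant

Fix: Qualify the column with its table alias (c.name)

Corrected query:
SELECT c.name, p.name FROM departments p JOIN staff c ON c.dept_id = p.id

Result:
name  | name       
------+------------
Eve   | Marketing  
Dave  | HR         
Carol | Engineering
Dave  | Engineering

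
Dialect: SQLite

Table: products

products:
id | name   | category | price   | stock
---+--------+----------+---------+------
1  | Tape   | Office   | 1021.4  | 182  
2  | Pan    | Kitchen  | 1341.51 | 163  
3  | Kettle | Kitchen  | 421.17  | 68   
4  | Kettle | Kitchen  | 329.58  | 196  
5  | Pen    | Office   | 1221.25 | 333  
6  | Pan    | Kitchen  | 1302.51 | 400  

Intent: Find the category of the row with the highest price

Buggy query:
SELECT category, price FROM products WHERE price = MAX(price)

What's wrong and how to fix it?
Bug: MAX(price) is an aggregate and cannot be used directly in WHERE

Fix: Use a subquery: WHERE price = (SELECT MAX(price) FROM products)

Corrected query:
SELECT category, price FROM products WHERE price = (SELECT MAX(price) FROM products)

Result:
category | price  
---------+--------
Kitchen  | 1341.51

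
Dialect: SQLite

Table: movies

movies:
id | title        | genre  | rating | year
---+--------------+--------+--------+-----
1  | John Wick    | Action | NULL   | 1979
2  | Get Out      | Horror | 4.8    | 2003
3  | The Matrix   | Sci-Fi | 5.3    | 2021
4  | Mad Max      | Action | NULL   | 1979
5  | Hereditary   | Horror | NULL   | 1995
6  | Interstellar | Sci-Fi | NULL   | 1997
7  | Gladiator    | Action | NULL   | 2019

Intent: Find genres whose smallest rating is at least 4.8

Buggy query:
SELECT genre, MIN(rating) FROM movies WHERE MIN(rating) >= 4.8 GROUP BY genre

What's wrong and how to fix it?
Bug: MIN() in WHERE is a misuse of aggregate

Fix: Replace WHERE with HAVING after the GROUP BY

Corrected query:
SELECT genre, MIN(rating) FROM movies GROUP BY genre HAVING MIN(rating) >= 4.8

Result:
genre  | MIN(rating)
-------+------------
Horror | 4.8        
Sci-Fi | 5.3        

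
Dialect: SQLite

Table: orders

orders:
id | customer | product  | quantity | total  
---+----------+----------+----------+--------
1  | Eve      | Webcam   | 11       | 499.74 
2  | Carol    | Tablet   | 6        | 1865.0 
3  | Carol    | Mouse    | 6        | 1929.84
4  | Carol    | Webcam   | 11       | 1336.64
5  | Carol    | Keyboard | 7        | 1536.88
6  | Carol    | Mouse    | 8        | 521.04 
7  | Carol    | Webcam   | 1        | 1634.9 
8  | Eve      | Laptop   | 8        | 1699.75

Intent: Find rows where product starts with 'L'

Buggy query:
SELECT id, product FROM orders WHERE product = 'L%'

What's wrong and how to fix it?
Bug: '=' compares the literal string including the % character; pattern matching needs LIKE

Fix: Use LIKE for wildcard pattern matching

Corrected query:
SELECT id, product FROM orders WHERE product LIKE 'L%'

Result:
id | product
---+--------
8  | Laptop 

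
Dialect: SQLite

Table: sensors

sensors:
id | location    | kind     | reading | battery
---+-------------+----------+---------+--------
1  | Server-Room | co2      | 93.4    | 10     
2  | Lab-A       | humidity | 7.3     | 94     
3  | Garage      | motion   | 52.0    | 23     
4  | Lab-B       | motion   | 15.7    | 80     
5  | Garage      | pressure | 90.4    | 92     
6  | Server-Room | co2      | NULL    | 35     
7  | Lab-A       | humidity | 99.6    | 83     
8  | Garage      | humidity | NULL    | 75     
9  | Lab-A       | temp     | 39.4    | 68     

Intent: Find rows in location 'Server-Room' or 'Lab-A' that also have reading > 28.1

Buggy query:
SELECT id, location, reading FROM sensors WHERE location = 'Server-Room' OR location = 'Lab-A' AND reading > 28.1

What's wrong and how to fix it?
Bug: Without parentheses, AND is evaluated before OR, so the reading filter only applies to the 'Lab-A' branch

Fix: Add parentheses around the OR so the AND applies to both alternatives

Corrected query:
SELECT id, location, reading FROM sensors WHERE (location = 'Server-Room' OR location = 'Lab-A') AND reading > 28.1

Result:
id | location    | reading
---+-------------+--------
1  | Server-Room | 93.4   
7  | Lab-A       | 99.6   
9  | Lab-A       | 39.4   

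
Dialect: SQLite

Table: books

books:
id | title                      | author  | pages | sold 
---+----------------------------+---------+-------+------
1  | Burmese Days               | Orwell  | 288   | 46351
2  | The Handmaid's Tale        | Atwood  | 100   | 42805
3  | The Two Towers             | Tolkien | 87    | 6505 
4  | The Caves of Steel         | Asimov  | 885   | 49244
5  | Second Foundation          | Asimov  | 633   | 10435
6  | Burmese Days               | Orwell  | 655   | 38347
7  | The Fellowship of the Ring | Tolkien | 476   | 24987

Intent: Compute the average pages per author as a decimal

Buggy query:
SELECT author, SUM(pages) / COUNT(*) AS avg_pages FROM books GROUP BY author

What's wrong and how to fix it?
Bug: SUM(pages) and COUNT(*) are both integers; the division truncates the fractional part

Fix: Cast one side to REAL so the division keeps the fractional part

Corrected query:
SELECT author, SUM(pages) * 1.0 / COUNT(*) AS avg_pages FROM books GROUP BY author

Result:
author  | avg_pages
--------+----------
Asimov  | 759      
Atwood  | 100      
Orwell  | 471.5    
Tolkien | 281.5    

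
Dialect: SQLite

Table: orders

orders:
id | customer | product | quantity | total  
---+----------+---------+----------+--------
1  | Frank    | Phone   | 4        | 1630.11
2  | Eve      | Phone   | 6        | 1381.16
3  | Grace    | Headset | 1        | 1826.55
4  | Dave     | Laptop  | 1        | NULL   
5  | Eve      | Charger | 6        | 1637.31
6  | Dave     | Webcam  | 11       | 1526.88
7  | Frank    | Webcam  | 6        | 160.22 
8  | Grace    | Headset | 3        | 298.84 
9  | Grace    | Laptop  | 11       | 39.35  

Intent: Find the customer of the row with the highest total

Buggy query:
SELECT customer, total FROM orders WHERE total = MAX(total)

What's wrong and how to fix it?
Bug: MAX(total) is an aggregate and cannot be used directly in WHERE

Fix: Wrap MAX in a scalar subquery so WHERE compares against a single value

Corrected query:
SELECT customer, total FROM orders WHERE total = (SELECT MAX(total) FROM orders)

Result:
customer | total  
---------+--------
Grace    | 1826.55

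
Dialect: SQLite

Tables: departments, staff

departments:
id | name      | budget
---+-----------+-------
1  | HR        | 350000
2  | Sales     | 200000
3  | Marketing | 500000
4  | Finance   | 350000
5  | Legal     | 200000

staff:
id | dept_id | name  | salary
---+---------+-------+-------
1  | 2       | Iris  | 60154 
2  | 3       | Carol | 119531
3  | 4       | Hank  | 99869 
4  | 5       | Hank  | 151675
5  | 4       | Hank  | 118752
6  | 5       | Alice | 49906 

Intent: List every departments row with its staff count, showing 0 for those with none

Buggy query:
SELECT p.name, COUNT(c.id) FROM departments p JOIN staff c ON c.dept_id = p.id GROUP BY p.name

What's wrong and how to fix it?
Bug: INNER JOIN drops departments rows that have no matching staff rows

Fix: Use LEFT JOIN so parents without children still appear (COUNT(c.id) gives 0)

Corrected query:
SELECT p.name, COUNT(c.id) FROM departments p LEFT JOIN staff c ON c.dept_id = p.id GROUP BY p.name

Result:
name      | COUNT(c.id)
----------+------------
Finance   | 2          
HR        | 0          
Legal     | 2          
Marketing | 1          
Sales     | 1          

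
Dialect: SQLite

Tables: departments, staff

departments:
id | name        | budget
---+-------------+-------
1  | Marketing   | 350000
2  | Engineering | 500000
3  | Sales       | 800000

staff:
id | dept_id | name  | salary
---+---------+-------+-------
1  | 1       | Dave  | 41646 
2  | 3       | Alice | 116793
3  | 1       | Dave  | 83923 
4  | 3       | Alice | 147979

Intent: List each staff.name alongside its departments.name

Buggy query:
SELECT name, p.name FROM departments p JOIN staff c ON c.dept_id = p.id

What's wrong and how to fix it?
Bug: Both tables have a 'name' column; the unqualified reference is ambiguous

Fix: Prefix ambiguous columns with the table alias

Corrected query:
SELECT c.name, p.name FROM departments p JOIN staff c ON c.dept_id = p.id

Result:
name  | name     
------+----------
Dave  | Marketing
Alice | Sales    
Dave  | Marketing
Alice | Sales    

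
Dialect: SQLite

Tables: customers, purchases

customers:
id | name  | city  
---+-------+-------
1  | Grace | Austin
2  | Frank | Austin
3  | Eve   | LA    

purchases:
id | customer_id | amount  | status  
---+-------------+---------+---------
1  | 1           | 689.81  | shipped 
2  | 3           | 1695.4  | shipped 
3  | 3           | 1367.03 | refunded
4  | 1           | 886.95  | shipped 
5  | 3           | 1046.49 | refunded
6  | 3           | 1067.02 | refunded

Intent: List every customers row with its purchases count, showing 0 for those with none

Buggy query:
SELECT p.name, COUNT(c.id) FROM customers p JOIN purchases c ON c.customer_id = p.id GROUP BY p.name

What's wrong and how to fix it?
Bug: INNER JOIN drops customers rows that have no matching purchases rows

Fix: Switch to LEFT JOIN to retain unmatched parent rows

Corrected query:
SELECT p.name, COUNT(c.id) FROM customers p LEFT JOIN purchases c ON c.customer_id = p.id GROUP BY p.name

Result:
name  | COUNT(c.id)
------+------------
Eve   | 4          
Frank | 0          
Grace | 2          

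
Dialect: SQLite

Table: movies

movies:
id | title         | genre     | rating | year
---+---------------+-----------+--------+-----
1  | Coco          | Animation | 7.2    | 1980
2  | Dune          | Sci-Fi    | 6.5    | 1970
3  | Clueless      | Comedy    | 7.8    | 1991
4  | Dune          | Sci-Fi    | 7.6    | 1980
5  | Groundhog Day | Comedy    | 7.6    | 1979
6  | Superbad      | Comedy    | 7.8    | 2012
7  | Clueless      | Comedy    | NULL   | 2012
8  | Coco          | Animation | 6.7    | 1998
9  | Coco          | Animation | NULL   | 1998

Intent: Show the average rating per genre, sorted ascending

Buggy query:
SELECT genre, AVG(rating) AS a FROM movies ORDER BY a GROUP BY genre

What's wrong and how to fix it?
Bug: ORDER BY appears before GROUP BY; SQL clause order requires GROUP BY first

Fix: Reorder: SELECT … FROM … GROUP BY … ORDER BY …

Corrected query:
SELECT genre, AVG(rating) AS a FROM movies GROUP BY genre ORDER BY a

Result:
genre     | a       
----------+---------
Animation | 6.95    
Sci-Fi    | 7.05    
Comedy    | 7.733333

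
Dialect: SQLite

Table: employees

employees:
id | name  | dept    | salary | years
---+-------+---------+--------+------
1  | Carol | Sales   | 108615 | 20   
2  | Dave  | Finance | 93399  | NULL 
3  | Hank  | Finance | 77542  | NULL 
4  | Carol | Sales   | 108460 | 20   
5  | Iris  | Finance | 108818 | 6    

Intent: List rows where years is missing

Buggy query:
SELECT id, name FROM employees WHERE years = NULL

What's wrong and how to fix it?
Bug: '= NULL' is always unknown in SQL three-valued logic, so no rows match

Fix: Use IS NULL to test for NULL

Corrected query:
SELECT id, name FROM employees WHERE years IS NULL

Result:
id | name
---+-----
2  | Dave
3  | Hank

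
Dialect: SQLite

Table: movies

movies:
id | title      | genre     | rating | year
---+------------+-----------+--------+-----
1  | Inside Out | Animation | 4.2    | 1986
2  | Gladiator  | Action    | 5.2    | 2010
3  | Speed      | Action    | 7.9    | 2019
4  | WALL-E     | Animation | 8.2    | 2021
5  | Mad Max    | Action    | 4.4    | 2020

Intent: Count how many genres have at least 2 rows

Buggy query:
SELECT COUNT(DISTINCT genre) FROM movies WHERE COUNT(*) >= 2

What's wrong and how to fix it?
Bug: WHERE filters individual rows, not groups, so a group-level COUNT is invalid there

Fix: Group first with HAVING COUNT(*) >= 2, then COUNT the resulting groups

Corrected query:
SELECT COUNT(*) FROM (SELECT genre FROM movies GROUP BY genre HAVING COUNT(*) >= 2)

Result:
COUNT(*)
--------
2       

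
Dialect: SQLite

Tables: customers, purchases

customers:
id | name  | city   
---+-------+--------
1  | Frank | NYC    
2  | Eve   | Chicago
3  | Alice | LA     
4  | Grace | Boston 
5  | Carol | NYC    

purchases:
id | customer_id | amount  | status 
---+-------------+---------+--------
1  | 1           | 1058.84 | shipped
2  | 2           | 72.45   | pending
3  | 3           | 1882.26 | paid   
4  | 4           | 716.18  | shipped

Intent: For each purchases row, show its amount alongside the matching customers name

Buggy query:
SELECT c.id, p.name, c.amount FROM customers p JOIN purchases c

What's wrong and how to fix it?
Bug: Missing join condition: each purchases row is matched to all customers rows instead of just its own

Fix: Add ON c.customer_id = p.id to the JOIN

Corrected query:
SELECT c.id, p.name, c.amount FROM customers p JOIN purchases c ON c.customer_id = p.id

Result:
id | name  | amount 
---+-------+--------
1  | Frank | 1058.84
2  | Eve   | 72.45  
3  | Alice | 1882.26
4  | Grace | 716.18 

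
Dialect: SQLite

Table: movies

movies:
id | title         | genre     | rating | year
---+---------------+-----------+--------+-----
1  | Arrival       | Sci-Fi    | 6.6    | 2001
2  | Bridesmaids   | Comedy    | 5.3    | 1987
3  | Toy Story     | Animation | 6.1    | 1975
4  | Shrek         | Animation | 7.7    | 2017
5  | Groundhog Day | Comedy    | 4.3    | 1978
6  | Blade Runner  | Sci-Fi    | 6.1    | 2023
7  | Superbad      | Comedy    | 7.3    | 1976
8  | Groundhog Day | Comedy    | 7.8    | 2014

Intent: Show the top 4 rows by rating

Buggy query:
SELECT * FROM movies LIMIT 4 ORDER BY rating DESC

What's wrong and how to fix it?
Bug: LIMIT must come after ORDER BY

Fix: Sort with ORDER BY, then apply LIMIT

Corrected query:
SELECT * FROM movies ORDER BY rating DESC LIMIT 4

Result:
id | title         | genre     | rating | year
---+---------------+-----------+--------+-----
8  | Groundhog Day | Comedy    | 7.8    | 2014
4  | Shrek         | Animation | 7.7    | 2017
7  | Superbad      | Comedy    | 7.3    | 1976
1  | Arrival       | Sci-Fi    | 6.6    | 2001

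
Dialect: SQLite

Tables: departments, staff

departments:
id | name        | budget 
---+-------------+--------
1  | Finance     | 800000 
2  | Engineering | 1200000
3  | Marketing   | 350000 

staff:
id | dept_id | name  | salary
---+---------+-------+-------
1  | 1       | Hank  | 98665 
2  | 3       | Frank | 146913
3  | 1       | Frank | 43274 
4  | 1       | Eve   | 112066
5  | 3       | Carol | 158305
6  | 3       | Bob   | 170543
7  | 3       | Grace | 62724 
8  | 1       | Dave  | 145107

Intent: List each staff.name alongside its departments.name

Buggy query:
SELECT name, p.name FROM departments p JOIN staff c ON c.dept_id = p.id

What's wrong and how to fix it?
Bug: Both tables have a 'name' column; the unqualified reference is ambiguous

Fix: Prefix ambiguous columns with the table alias

Corrected query:
SELECT c.name, p.name FROM departments p JOIN staff c ON c.dept_id = p.id

Result:
name  | name     
------+----------
Hank  | Finance  
Frank | Marketing
Frank | Finance  
Eve   | Finance  
Carol | Marketing
Bob   | Marketing
Grace | Marketing
Dave  | Finance  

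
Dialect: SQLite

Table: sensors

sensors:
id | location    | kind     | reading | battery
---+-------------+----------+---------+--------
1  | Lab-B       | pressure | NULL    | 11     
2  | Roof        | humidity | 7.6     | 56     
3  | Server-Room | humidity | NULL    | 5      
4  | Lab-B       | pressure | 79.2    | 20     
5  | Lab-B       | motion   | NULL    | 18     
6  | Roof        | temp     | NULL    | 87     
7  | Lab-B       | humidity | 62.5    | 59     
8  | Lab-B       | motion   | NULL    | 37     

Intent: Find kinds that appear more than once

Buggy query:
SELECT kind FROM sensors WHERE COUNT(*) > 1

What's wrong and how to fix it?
Bug: WHERE can't reference COUNT(*); aggregates are computed after WHERE

Fix: Group first, then use HAVING for the count condition

Corrected query:
SELECT kind FROM sensors GROUP BY kind HAVING COUNT(*) > 1

Result:
kind    
--------
humidity
motion  
pressure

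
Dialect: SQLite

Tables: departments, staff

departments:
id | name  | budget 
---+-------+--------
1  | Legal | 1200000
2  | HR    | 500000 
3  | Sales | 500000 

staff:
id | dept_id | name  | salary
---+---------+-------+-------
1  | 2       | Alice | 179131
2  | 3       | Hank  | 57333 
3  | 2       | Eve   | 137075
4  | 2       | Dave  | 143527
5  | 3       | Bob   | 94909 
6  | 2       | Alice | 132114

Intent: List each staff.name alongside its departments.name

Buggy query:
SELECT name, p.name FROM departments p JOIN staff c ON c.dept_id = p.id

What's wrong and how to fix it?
Bug: Both tables have a 'name' column; the unqualified reference is ambiguous

Fix: Qualify the column with its table alias (c.name)

Corrected query:
SELECT c.name, p.name FROM departments p JOIN staff c ON c.dept_id = p.id

Result:
name  | name 
------+------
Alice | HR   
Hank  | Sales
Eve   | HR   
Dave  | HR   
Bob   | Sales
Alice | HR   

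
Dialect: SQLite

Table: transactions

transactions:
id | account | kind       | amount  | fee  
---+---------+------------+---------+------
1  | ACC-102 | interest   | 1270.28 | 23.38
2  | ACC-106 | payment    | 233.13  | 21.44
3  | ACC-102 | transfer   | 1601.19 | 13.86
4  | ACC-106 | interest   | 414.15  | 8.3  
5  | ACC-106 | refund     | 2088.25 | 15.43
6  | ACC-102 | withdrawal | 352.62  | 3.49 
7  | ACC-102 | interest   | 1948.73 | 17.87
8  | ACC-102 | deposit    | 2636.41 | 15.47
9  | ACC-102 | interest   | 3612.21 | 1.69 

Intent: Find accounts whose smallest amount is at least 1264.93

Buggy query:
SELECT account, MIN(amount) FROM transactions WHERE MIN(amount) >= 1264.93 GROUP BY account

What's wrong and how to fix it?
Bug: MIN() in WHERE is a misuse of aggregate

Fix: Use HAVING for the per-group MIN condition

Corrected query:
SELECT account, MIN(amount) FROM transactions GROUP BY account HAVING MIN(amount) >= 1264.93

Result:
(no rows)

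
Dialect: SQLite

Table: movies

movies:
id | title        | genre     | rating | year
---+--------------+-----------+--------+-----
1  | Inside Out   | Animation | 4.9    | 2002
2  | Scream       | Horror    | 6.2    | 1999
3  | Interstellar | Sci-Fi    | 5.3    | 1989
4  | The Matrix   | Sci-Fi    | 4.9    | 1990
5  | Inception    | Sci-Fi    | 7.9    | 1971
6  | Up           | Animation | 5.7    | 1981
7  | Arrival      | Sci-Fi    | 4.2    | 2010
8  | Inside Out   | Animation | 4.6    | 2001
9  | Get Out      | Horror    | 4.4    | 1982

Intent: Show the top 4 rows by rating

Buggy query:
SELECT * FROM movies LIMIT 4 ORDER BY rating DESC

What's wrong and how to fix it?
Bug: LIMIT must come after ORDER BY

Fix: Sort with ORDER BY, then apply LIMIT

Corrected query:
SELECT * FROM movies ORDER BY rating DESC LIMIT 4

Result:
id | title        | genre     | rating | year
---+--------------+-----------+--------+-----
5  | Inception    | Sci-Fi    | 7.9    | 1971
2  | Scream       | Horror    | 6.2    | 1999
6  | Up           | Animation | 5.7    | 1981
3  | Interstellar | Sci-Fi    | 5.3    | 1989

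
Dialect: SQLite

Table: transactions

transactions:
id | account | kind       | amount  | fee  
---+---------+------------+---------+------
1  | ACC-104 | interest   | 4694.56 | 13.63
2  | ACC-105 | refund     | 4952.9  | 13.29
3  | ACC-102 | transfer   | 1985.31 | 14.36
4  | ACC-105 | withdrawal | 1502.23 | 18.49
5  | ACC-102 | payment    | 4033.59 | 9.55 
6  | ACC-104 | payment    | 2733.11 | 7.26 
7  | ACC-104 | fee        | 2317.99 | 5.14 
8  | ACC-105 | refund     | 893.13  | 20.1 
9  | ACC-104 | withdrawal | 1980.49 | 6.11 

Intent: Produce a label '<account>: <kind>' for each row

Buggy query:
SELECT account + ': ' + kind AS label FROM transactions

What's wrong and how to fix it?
Bug: SQLite uses || for string concatenation; + coerces text to numbers (yielding 0)

Fix: Use the || operator for string concatenation

Corrected query:
SELECT account || ': ' || kind AS label FROM transactions

Result:
label              
-------------------
ACC-104: interest  
ACC-105: refund    
ACC-102: transfer  
ACC-105: withdrawal
ACC-102: payment   
ACC-104: payment   
ACC-104: fee       
ACC-105: refund    
ACC-104: withdrawal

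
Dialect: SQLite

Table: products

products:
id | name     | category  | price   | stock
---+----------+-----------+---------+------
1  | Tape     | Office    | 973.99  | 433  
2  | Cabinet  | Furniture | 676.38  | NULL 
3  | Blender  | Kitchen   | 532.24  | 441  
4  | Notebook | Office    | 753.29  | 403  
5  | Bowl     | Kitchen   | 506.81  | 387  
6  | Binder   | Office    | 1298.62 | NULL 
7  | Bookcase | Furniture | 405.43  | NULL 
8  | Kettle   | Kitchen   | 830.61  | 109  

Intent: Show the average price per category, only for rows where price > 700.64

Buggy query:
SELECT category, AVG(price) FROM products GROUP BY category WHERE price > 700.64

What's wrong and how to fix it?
Bug: WHERE cannot follow GROUP BY

Fix: Place WHERE between FROM and GROUP BY

Corrected query:
SELECT category, AVG(price) FROM products WHERE price > 700.64 GROUP BY category

Result:
category | AVG(price) 
---------+------------
Kitchen  | 830.61     
Office   | 1008.633333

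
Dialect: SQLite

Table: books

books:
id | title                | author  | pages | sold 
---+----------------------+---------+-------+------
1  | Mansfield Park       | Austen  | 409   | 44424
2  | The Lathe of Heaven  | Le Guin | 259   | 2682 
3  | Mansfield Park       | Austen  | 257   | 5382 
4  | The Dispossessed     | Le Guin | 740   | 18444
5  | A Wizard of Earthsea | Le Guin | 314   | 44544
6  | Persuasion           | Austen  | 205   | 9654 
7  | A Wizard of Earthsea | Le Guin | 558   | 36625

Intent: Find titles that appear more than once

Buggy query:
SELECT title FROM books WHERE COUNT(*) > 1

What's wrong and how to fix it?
Bug: WHERE can't reference COUNT(*); aggregates are computed after WHERE

Fix: Group first, then use HAVING for the count condition

Corrected query:
SELECT title FROM books GROUP BY title HAVING COUNT(*) > 1

Result:
title               
--------------------
A Wizard of Earthsea
Mansfield Park      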